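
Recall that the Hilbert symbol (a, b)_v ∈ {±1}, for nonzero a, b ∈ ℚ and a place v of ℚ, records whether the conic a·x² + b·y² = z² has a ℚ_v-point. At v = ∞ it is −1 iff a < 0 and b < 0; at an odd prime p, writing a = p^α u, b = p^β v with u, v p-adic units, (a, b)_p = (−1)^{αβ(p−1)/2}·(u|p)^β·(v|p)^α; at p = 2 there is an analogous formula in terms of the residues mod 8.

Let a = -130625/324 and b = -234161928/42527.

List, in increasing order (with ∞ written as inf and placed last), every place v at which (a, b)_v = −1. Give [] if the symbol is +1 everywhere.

Mod squares: a ≡ -209, b ≡ -46046. Check v ∈ {∞, 2, 3, 5, 7, 11, 13, 19, 23, 43}.
v=5: a=5^4·(≡4), b=5^0·(≡1) mod 5; (4|5)=+1, (1|5)=+1; (−1)^{4·0·2}·(+1)^0·(+1)^4 = +1.
v=13: a=13^0·(≡1), b=13^1·(≡8) mod 13; (1|13)=+1, (8|13)=-1; (−1)^{0·1·6}·(+1)^1·(-1)^0 = +1.
v=43: a=43^0·(≡6), b=43^-2·(≡22) mod 43; (6|43)=+1, (22|43)=-1; (−1)^{0·-2·21}·(+1)^-2·(-1)^0 = +1.
v=∞: -209 < 0 and -46046 < 0  ⇒  (a,b)_∞ = -1.
v=7: a=7^0·(≡1), b=7^1·(≡4) mod 7; (1|7)=+1, (4|7)=+1; (−1)^{0·1·3}·(+1)^1·(+1)^0 = +1.
v=3: a=3^-4·(≡1), b=3^4·(≡1) mod 3; (1|3)=+1, (1|3)=+1; (−1)^{-4·4·1}·(+1)^4·(+1)^-4 = +1.
v=19: a=19^1·(≡3), b=19^2·(≡10) mod 19; (3|19)=-1, (10|19)=-1; (−1)^{1·2·9}·(-1)^2·(-1)^1 = -1.
v=23: a=23^0·(≡19), b=23^-1·(≡22) mod 23; (19|23)=-1, (22|23)=-1; (−1)^{0·-1·11}·(-1)^-1·(-1)^0 = -1.
v=2: v_2(a)=-2, v_2(b)=3; units ≡ 7, 1 (mod 8); ε·ε+αω+βω = 1·0+-2·0+3·0 ≡ 0  ⇒  (a,b)_2 = +1.
v=11: a=11^1·(≡1), b=11^1·(≡5) mod 11; (1|11)=+1, (5|11)=+1; (−1)^{1·1·5}·(+1)^1·(+1)^1 = -1.
(-209, -46046 / ℚ) ramifies at {11, 19, 23, ∞}: a division algebra.

[11, 19, 23, inf]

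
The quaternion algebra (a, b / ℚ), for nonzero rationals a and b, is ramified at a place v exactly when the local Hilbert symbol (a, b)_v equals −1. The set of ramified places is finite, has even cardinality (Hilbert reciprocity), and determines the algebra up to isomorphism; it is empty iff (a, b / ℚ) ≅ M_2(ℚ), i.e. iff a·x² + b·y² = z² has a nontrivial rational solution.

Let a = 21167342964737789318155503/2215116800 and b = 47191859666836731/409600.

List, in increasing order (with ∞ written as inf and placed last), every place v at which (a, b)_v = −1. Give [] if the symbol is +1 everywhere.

Mod squares: a ≡ 788766, b ≡ 19. Check v ∈ {∞, 2, 3, 5, 7, 11, 13, 17, 19, 37}.
v=19: a=19^1·(≡14), b=19^1·(≡1) mod 19; (14|19)=-1, (1|19)=+1; (−1)^{1·1·9}·(-1)^1·(+1)^1 = +1.
v=∞: 788766 > 0 and 19 > 0  ⇒  (a,b)_∞ = +1.
v=2: v_2(a)=-19, v_2(b)=-14; units ≡ 7, 3 (mod 8); ε·ε+αω+βω = 1·1+-19·1+-14·0 ≡ 0  ⇒  (a,b)_2 = +1.
v=17: a=17^3·(≡10), b=17^2·(≡8) mod 17; (10|17)=-1, (8|17)=+1; (−1)^{3·2·8}·(-1)^2·(+1)^3 = +1.
v=3: a=3^5·(≡2), b=3^2·(≡1) mod 3; (2|3)=-1, (1|3)=+1; (−1)^{5·2·1}·(-1)^2·(+1)^5 = +1.
v=11: a=11^3·(≡2), b=11^2·(≡10) mod 11; (2|11)=-1, (10|11)=-1; (−1)^{3·2·5}·(-1)^2·(-1)^3 = -1.
v=37: a=37^3·(≡14), b=37^2·(≡14) mod 37; (14|37)=-1, (14|37)=-1; (−1)^{3·2·18}·(-1)^2·(-1)^3 = -1.
v=7: a=7^12·(≡3), b=7^8·(≡3) mod 7; (3|7)=-1, (3|7)=-1; (−1)^{12·8·3}·(-1)^8·(-1)^12 = +1.
v=13: a=13^-2·(≡1), b=13^0·(≡6) mod 13; (1|13)=+1, (6|13)=-1; (−1)^{-2·0·6}·(+1)^0·(-1)^-2 = +1.
v=5: a=5^-2·(≡4), b=5^-2·(≡4) mod 5; (4|5)=+1, (4|5)=+1; (−1)^{-2·-2·2}·(+1)^-2·(+1)^-2 = +1.
Ram(788766, 19) = {11, 37}; no ℚ_11-point on the conic.

[11, 37]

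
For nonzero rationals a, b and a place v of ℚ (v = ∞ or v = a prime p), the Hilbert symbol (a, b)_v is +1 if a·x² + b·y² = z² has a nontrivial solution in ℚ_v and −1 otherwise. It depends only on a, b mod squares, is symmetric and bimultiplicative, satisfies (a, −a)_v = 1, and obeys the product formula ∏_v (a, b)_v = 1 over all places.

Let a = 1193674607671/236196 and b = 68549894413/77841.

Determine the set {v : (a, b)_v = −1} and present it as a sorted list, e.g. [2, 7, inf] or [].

(a, b) ≡ (1591, 37) mod (ℚ^×)²; places V = {2, 3, 7, 11, 13, 31, 37, 43, ∞}.
(a,b)_43: α=3, u≡42; β=2, v≡27 (mod 43); (42|43)=-1, (27|43)=-1; sign (−1)^0·-1^2·-1^3 = -1.
(a,b)_7: α=4, u≡1; β=2, v≡4 (mod 7); (1|7)=+1, (4|7)=+1; sign (−1)^0·+1^2·+1^4 = +1.
(a,b)_13: α=2, u≡8; β=2, v≡2 (mod 13); (8|13)=-1, (2|13)=-1; sign (−1)^0·-1^2·-1^2 = +1.
(a,b)_2: α=-2, β=0; u≡7, v≡5 (mod 8); ε(u)ε(v)=1·0, αω(v)=-2·1, βω(u)=0·0; sum ≡ 0  ⇒  +1.
(a,b)_3: α=-10, u≡1; β=-4, v≡1 (mod 3); (1|3)=+1, (1|3)=+1; sign (−1)^0·+1^-4·+1^-10 = +1.
(a,b)_31: α=0, u≡20; β=-2, v≡27 (mod 31); (20|31)=+1, (27|31)=-1; sign (−1)^0·+1^-2·-1^0 = +1.
(a,b)_11: α=0, u≡10; β=2, v≡5 (mod 11); (10|11)=-1, (5|11)=+1; sign (−1)^0·-1^2·+1^0 = +1.
(a,b)_37: α=1, u≡32; β=1, v≡27 (mod 37); (32|37)=-1, (27|37)=+1; sign (−1)^0·-1^1·+1^1 = -1.
(a,b)_∞: sgn(1591)=+, sgn(37)=+, so +1.
|Ram(1591, 37)| = 2, even; anisotropic at {37, 43}.

[37, 43]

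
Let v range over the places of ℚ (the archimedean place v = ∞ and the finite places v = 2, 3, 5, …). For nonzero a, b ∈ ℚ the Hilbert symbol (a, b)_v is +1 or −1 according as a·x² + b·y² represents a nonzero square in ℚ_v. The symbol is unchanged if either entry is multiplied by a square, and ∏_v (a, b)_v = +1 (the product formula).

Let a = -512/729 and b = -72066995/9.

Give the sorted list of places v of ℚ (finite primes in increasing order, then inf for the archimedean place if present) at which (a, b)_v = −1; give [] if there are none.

[2, 5, 13, inf]

(a, b) ≡ (-2, -12155) mod (ℚ^×)²; places V = {2, 3, 5, 7, 11, 13, 17, ∞}.
(a,b)_7: α=0, u≡6; β=2, v≡4 (mod 7); (6|7)=-1, (4|7)=+1; sign (−1)^0·-1^2·+1^0 = +1.
(a,b)_17: α=0, u≡1; β=1, v≡8 (mod 17); (1|17)=+1, (8|17)=+1; sign (−1)^0·+1^1·+1^0 = +1.
(a,b)_3: α=-6, u≡1; β=-2, v≡1 (mod 3); (1|3)=+1, (1|3)=+1; sign (−1)^0·+1^-2·+1^-6 = +1.
(a,b)_2: α=9, β=0; u≡7, v≡5 (mod 8); ε(u)ε(v)=1·0, αω(v)=9·1, βω(u)=0·0; sum ≡ 1  ⇒  -1.
(a,b)_5: α=0, u≡2; β=1, v≡4 (mod 5); (2|5)=-1, (4|5)=+1; sign (−1)^0·-1^1·+1^0 = -1.
(a,b)_13: α=0, u≡8; β=1, v≡3 (mod 13); (8|13)=-1, (3|13)=+1; sign (−1)^0·-1^1·+1^0 = -1.
(a,b)_∞: sgn(-2)=−, sgn(-12155)=−, so -1.
(a,b)_11: α=0, u≡9; β=3, v≡7 (mod 11); (9|11)=+1, (7|11)=-1; sign (−1)^0·+1^3·-1^0 = +1.
|Ram(-2, -12155)| = 4, even; anisotropic at {2, 5, 13, ∞}.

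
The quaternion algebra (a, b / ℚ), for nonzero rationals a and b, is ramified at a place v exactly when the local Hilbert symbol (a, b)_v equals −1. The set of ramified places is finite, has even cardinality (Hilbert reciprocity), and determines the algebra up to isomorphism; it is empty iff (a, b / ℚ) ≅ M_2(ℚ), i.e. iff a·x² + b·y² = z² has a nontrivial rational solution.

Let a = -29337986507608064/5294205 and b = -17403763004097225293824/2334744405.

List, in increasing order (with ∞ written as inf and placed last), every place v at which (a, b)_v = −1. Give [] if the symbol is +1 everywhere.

[2, 23, 31, inf]

(a, b) ≡ (-3445, -188945) mod (ℚ^×)²; places V = {2, 3, 5, 7, 11, 13, 23, 31, 53, ∞}.
(a,b)_3: α=-2, u≡2; β=-4, v≡1 (mod 3); (2|3)=-1, (1|3)=+1; sign (−1)^0·-1^-4·+1^-2 = +1.
(a,b)_7: α=-6, u≡5; β=-8, v≡6 (mod 7); (5|7)=-1, (6|7)=-1; sign (−1)^0·-1^-8·-1^-6 = +1.
(a,b)_31: α=2, u≡11; β=3, v≡23 (mod 31); (11|31)=-1, (23|31)=-1; sign (−1)^0·-1^3·-1^2 = -1.
(a,b)_11: α=2, u≡9; β=2, v≡6 (mod 11); (9|11)=+1, (6|11)=-1; sign (−1)^0·+1^2·-1^2 = +1.
(a,b)_2: α=12, β=18; u≡3, v≡7 (mod 8); ε(u)ε(v)=1·1, αω(v)=12·0, βω(u)=18·1; sum ≡ 1  ⇒  -1.
(a,b)_23: α=2, u≡5; β=3, v≡17 (mod 23); (5|23)=-1, (17|23)=-1; sign (−1)^0·-1^3·-1^2 = -1.
(a,b)_13: α=3, u≡7; β=4, v≡12 (mod 13); (7|13)=-1, (12|13)=+1; sign (−1)^0·-1^4·+1^3 = +1.
(a,b)_53: α=1, u≡20; β=1, v≡19 (mod 53); (20|53)=-1, (19|53)=-1; sign (−1)^0·-1^1·-1^1 = +1.
(a,b)_∞: sgn(-3445)=−, sgn(-188945)=−, so -1.
(a,b)_5: α=-1, u≡1; β=-1, v≡1 (mod 5); (1|5)=+1, (1|5)=+1; sign (−1)^0·+1^-1·+1^-1 = +1.
Ram(-3445, -188945) = {2, 23, 31, ∞}; no ℚ_2-point on the conic.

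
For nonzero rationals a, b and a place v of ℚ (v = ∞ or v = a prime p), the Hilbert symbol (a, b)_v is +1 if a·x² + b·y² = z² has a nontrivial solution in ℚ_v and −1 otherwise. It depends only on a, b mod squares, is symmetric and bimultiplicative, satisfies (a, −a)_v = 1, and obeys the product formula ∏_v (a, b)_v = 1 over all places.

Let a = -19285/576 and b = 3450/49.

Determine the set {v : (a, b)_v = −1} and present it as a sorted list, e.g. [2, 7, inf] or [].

(a, b) ≡ (-19285, 138) mod (ℚ^×)²; places V = {2, 3, 5, 7, 19, 23, 29, ∞}.
(a,b)_5: α=1, u≡3; β=2, v≡2 (mod 5); (3|5)=-1, (2|5)=-1; sign (−1)^0·-1^2·-1^1 = -1.
(a,b)_2: α=-6, β=1; u≡3, v≡5 (mod 8); ε(u)ε(v)=1·0, αω(v)=-6·1, βω(u)=1·1; sum ≡ 1  ⇒  -1.
(a,b)_29: α=1, u≡14; β=0, v≡13 (mod 29); (14|29)=-1, (13|29)=+1; sign (−1)^0·-1^0·+1^1 = +1.
(a,b)_∞: sgn(-19285)=−, sgn(138)=+, so +1.
(a,b)_23: α=0, u≡12; β=1, v≡4 (mod 23); (12|23)=+1, (4|23)=+1; sign (−1)^0·+1^1·+1^0 = +1.
(a,b)_19: α=1, u≡5; β=0, v≡1 (mod 19); (5|19)=+1, (1|19)=+1; sign (−1)^0·+1^0·+1^1 = +1.
(a,b)_3: α=-2, u≡2; β=1, v≡1 (mod 3); (2|3)=-1, (1|3)=+1; sign (−1)^0·-1^1·+1^-2 = -1.
(a,b)_7: α=1, u≡5; β=-2, v≡6 (mod 7); (5|7)=-1, (6|7)=-1; sign (−1)^0·-1^-2·-1^1 = -1.
|Ram(-19285, 138)| = 4, even; anisotropic at {2, 3, 5, 7}.

[2, 3, 5, 7]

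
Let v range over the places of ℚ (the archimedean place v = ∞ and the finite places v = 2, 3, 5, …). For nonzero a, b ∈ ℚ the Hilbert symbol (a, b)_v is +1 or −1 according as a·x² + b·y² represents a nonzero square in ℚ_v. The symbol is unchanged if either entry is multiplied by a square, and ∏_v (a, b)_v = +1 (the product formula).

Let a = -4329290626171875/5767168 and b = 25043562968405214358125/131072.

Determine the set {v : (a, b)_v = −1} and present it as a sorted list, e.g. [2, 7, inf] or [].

[2, 11, 13, 31]

(a, b) ≡ (-363506, 154) mod (ℚ^×)²; places V = {2, 3, 5, 7, 11, 13, 31, 41, ∞}.
(a,b)_3: α=4, u≡1; β=8, v≡1 (mod 3); (1|3)=+1, (1|3)=+1; sign (−1)^0·+1^8·+1^4 = +1.
(a,b)_∞: sgn(-363506)=−, sgn(154)=+, so +1.
(a,b)_7: α=2, u≡1; β=5, v≡2 (mod 7); (1|7)=+1, (2|7)=+1; sign (−1)^0·+1^5·+1^2 = +1.
(a,b)_31: α=1, u≡24; β=2, v≡21 (mod 31); (24|31)=-1, (21|31)=-1; sign (−1)^0·-1^2·-1^1 = -1.
(a,b)_2: α=-19, β=-17; u≡7, v≡5 (mod 8); ε(u)ε(v)=1·0, αω(v)=-19·1, βω(u)=-17·0; sum ≡ 1  ⇒  -1.
(a,b)_11: α=-1, u≡9; β=3, v≡3 (mod 11); (9|11)=+1, (3|11)=+1; sign (−1)^1·+1^3·+1^-1 = -1.
(a,b)_5: α=8, u≡4; β=4, v≡4 (mod 5); (4|5)=+1, (4|5)=+1; sign (−1)^0·+1^4·+1^8 = +1.
(a,b)_13: α=3, u≡3; β=2, v≡8 (mod 13); (3|13)=+1, (8|13)=-1; sign (−1)^0·+1^2·-1^3 = -1.
(a,b)_41: α=1, u≡8; β=2, v≡10 (mod 41); (8|41)=+1, (10|41)=+1; sign (−1)^0·+1^2·+1^1 = +1.
(-363506, 154 / ℚ) ramifies at {2, 11, 13, 31}: a division algebra.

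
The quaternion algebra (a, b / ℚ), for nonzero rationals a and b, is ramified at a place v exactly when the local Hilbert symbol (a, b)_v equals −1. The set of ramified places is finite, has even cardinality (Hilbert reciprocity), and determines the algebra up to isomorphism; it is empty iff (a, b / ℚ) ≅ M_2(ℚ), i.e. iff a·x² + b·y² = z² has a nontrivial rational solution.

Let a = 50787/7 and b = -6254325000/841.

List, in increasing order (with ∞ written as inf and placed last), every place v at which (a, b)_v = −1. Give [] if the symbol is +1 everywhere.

[2, 7]

Mod squares: a ≡ 4389, b ≡ -770. Check v ∈ {∞, 2, 3, 5, 7, 11, 19, 29}.
v=3: a=3^5·(≡2), b=3^2·(≡1) mod 3; (2|3)=-1, (1|3)=+1; (−1)^{5·2·1}·(-1)^2·(+1)^5 = +1.
v=11: a=11^1·(≡9), b=11^1·(≡8) mod 11; (9|11)=+1, (8|11)=-1; (−1)^{1·1·5}·(+1)^1·(-1)^1 = +1.
v=7: a=7^-1·(≡2), b=7^1·(≡2) mod 7; (2|7)=+1, (2|7)=+1; (−1)^{-1·1·3}·(+1)^1·(+1)^-1 = -1.
v=19: a=19^1·(≡10), b=19^2·(≡11) mod 19; (10|19)=-1, (11|19)=+1; (−1)^{1·2·9}·(-1)^2·(+1)^1 = +1.
v=5: a=5^0·(≡1), b=5^5·(≡1) mod 5; (1|5)=+1, (1|5)=+1; (−1)^{0·5·2}·(+1)^5·(+1)^0 = +1.
v=29: a=29^0·(≡26), b=29^-2·(≡20) mod 29; (26|29)=-1, (20|29)=+1; (−1)^{0·-2·14}·(-1)^-2·(+1)^0 = +1.
v=∞: 4389 > 0 and -770 < 0  ⇒  (a,b)_∞ = +1.
v=2: v_2(a)=0, v_2(b)=3; units ≡ 5, 7 (mod 8); ε·ε+αω+βω = 0·1+0·0+3·1 ≡ 1  ⇒  (a,b)_2 = -1.
(4389, -770 / ℚ) ramifies at {2, 7}: a division algebra.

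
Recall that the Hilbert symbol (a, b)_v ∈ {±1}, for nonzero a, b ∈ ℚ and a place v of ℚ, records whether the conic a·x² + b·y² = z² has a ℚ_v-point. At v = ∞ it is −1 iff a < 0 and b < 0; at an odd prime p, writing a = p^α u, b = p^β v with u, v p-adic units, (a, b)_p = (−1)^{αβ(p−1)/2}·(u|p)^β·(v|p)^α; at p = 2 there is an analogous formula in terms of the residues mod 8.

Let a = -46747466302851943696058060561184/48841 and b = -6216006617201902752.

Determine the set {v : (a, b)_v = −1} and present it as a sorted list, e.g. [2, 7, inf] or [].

[11, inf]

(a, b) ≡ (-311234, -4042) mod (ℚ^×)²; places V = {2, 3, 7, 11, 13, 17, 43, 47, ∞}.
(a,b)_∞: sgn(-311234)=−, sgn(-4042)=−, so -1.
(a,b)_2: α=5, β=5; u≡7, v≡3 (mod 8); ε(u)ε(v)=1·1, αω(v)=5·1, βω(u)=5·0; sum ≡ 0  ⇒  +1.
(a,b)_11: α=1, u≡9; β=2, v≡6 (mod 11); (9|11)=+1, (6|11)=-1; sign (−1)^0·+1^2·-1^1 = -1.
(a,b)_47: α=5, u≡20; β=3, v≡21 (mod 47); (20|47)=-1, (21|47)=+1; sign (−1)^1·-1^3·+1^5 = +1.
(a,b)_13: α=-2, u≡3; β=0, v≡3 (mod 13); (3|13)=+1, (3|13)=+1; sign (−1)^0·+1^0·+1^-2 = +1.
(a,b)_3: α=14, u≡1; β=4, v≡2 (mod 3); (1|3)=+1, (2|3)=-1; sign (−1)^0·+1^4·-1^14 = +1.
(a,b)_43: α=5, u≡18; β=3, v≡35 (mod 43); (18|43)=-1, (35|43)=+1; sign (−1)^1·-1^3·+1^5 = +1.
(a,b)_17: α=-2, u≡15; β=0, v≡2 (mod 17); (15|17)=+1, (2|17)=+1; sign (−1)^0·+1^0·+1^-2 = +1.
(a,b)_7: α=7, u≡1; β=4, v≡4 (mod 7); (1|7)=+1, (4|7)=+1; sign (−1)^0·+1^4·+1^7 = +1.
Ram(-311234, -4042) = {11, ∞}; no ℚ_11-point on the conic.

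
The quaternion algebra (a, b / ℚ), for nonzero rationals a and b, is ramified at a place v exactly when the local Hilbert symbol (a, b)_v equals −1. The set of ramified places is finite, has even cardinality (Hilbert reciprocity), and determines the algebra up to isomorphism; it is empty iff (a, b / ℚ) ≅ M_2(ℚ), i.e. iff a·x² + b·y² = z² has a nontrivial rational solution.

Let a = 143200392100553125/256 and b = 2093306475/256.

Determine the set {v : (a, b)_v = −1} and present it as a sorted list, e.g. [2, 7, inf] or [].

[13, 17]

Mod squares: a ≡ 85, b ≡ 289731. Check v ∈ {∞, 2, 3, 5, 13, 17, 19, 23}.
v=∞: 85 > 0 and 289731 > 0  ⇒  (a,b)_∞ = +1.
v=17: a=17^5·(≡7), b=17^3·(≡4) mod 17; (7|17)=-1, (4|17)=+1; (−1)^{5·3·8}·(-1)^3·(+1)^5 = -1.
v=2: v_2(a)=-8, v_2(b)=-8; units ≡ 5, 3 (mod 8); ε·ε+αω+βω = 0·1+-8·1+-8·1 ≡ 0  ⇒  (a,b)_2 = +1.
v=23: a=23^2·(≡3), b=23^1·(≡16) mod 23; (3|23)=+1, (16|23)=+1; (−1)^{2·1·11}·(+1)^1·(+1)^2 = +1.
v=19: a=19^2·(≡17), b=19^1·(≡4) mod 19; (17|19)=+1, (4|19)=+1; (−1)^{2·1·9}·(+1)^1·(+1)^2 = +1.
v=5: a=5^5·(≡2), b=5^2·(≡4) mod 5; (2|5)=-1, (4|5)=+1; (−1)^{5·2·2}·(-1)^2·(+1)^5 = +1.
v=13: a=13^2·(≡6), b=13^1·(≡7) mod 13; (6|13)=-1, (7|13)=-1; (−1)^{2·1·6}·(-1)^1·(-1)^2 = -1.
v=3: a=3^0·(≡1), b=3^1·(≡1) mod 3; (1|3)=+1, (1|3)=+1; (−1)^{0·1·1}·(+1)^1·(+1)^0 = +1.
Ram(85, 289731) = {13, 17}; no ℚ_13-point on the conic.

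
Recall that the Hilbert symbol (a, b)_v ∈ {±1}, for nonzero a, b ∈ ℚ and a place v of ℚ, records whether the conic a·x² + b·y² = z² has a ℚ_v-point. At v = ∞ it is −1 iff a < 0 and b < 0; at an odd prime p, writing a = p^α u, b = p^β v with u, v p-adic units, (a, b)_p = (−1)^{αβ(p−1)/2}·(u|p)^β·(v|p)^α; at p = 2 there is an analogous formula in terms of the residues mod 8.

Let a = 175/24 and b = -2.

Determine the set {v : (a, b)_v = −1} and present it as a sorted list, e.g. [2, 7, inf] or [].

[2, 7]

Mod squares: a ≡ 42, b ≡ -2. Check v ∈ {∞, 2, 3, 5, 7}.
v=2: v_2(a)=-3, v_2(b)=1; units ≡ 5, 7 (mod 8); ε·ε+αω+βω = 0·1+-3·0+1·1 ≡ 1  ⇒  (a,b)_2 = -1.
v=7: a=7^1·(≡6), b=7^0·(≡5) mod 7; (6|7)=-1, (5|7)=-1; (−1)^{1·0·3}·(-1)^0·(-1)^1 = -1.
v=5: a=5^2·(≡3), b=5^0·(≡3) mod 5; (3|5)=-1, (3|5)=-1; (−1)^{2·0·2}·(-1)^0·(-1)^2 = +1.
v=∞: 42 > 0 and -2 < 0  ⇒  (a,b)_∞ = +1.
v=3: a=3^-1·(≡2), b=3^0·(≡1) mod 3; (2|3)=-1, (1|3)=+1; (−1)^{-1·0·1}·(-1)^0·(+1)^-1 = +1.
(42, -2 / ℚ) ramifies at {2, 7}: a division algebra.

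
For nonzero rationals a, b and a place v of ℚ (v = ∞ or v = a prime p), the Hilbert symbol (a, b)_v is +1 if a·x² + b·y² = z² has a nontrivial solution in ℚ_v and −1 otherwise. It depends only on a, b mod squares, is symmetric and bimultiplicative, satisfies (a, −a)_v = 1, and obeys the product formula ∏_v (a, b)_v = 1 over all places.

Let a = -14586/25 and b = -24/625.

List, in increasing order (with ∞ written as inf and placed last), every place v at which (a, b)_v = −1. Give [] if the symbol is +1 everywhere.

(a, b) ≡ (-14586, -6) mod (ℚ^×)²; places V = {2, 3, 5, 11, 13, 17, ∞}.
(a,b)_2: α=1, β=3; u≡3, v≡5 (mod 8); ε(u)ε(v)=1·0, αω(v)=1·1, βω(u)=3·1; sum ≡ 0  ⇒  +1.
(a,b)_13: α=1, u≡4; β=0, v≡2 (mod 13); (4|13)=+1, (2|13)=-1; sign (−1)^0·+1^0·-1^1 = -1.
(a,b)_∞: sgn(-14586)=−, sgn(-6)=−, so -1.
(a,b)_3: α=1, u≡1; β=1, v≡1 (mod 3); (1|3)=+1, (1|3)=+1; sign (−1)^1·+1^1·+1^1 = -1.
(a,b)_5: α=-2, u≡4; β=-4, v≡1 (mod 5); (4|5)=+1, (1|5)=+1; sign (−1)^0·+1^-4·+1^-2 = +1.
(a,b)_17: α=1, u≡16; β=0, v≡6 (mod 17); (16|17)=+1, (6|17)=-1; sign (−1)^0·+1^0·-1^1 = -1.
(a,b)_11: α=1, u≡9; β=0, v≡1 (mod 11); (9|11)=+1, (1|11)=+1; sign (−1)^0·+1^0·+1^1 = +1.
(-14586, -6 / ℚ) ramifies at {3, 13, 17, ∞}: a division algebra.

[3, 13, 17, inf]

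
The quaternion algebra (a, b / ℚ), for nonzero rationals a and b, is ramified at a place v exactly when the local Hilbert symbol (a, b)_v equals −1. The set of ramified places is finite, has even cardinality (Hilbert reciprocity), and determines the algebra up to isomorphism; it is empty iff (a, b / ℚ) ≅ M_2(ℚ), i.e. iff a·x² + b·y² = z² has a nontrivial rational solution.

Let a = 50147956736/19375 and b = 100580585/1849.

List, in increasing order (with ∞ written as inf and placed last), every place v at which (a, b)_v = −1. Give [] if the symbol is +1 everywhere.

[17, 31]

Mod squares: a ≡ 821066, b ≡ 2052665. Check v ∈ {∞, 2, 5, 7, 17, 19, 31, 41, 43}.
v=2: v_2(a)=11, v_2(b)=0; units ≡ 5, 1 (mod 8); ε·ε+αω+βω = 0·0+11·0+0·1 ≡ 0  ⇒  (a,b)_2 = +1.
v=∞: 821066 > 0 and 2052665 > 0  ⇒  (a,b)_∞ = +1.
v=7: a=7^0·(≡4), b=7^2·(≡6) mod 7; (4|7)=+1, (6|7)=-1; (−1)^{0·2·3}·(+1)^2·(-1)^0 = +1.
v=31: a=31^-1·(≡17), b=31^1·(≡27) mod 31; (17|31)=-1, (27|31)=-1; (−1)^{-1·1·15}·(-1)^1·(-1)^-1 = -1.
v=5: a=5^-4·(≡1), b=5^1·(≡3) mod 5; (1|5)=+1, (3|5)=-1; (−1)^{-4·1·2}·(+1)^1·(-1)^-4 = +1.
v=17: a=17^1·(≡8), b=17^1·(≡14) mod 17; (8|17)=+1, (14|17)=-1; (−1)^{1·1·8}·(+1)^1·(-1)^1 = -1.
v=43: a=43^2·(≡23), b=43^-2·(≡16) mod 43; (23|43)=+1, (16|43)=+1; (−1)^{2·-2·21}·(+1)^-2·(+1)^2 = +1.
v=19: a=19^1·(≡13), b=19^1·(≡5) mod 19; (13|19)=-1, (5|19)=+1; (−1)^{1·1·9}·(-1)^1·(+1)^1 = +1.
v=41: a=41^1·(≡16), b=41^1·(≡8) mod 41; (16|41)=+1, (8|41)=+1; (−1)^{1·1·20}·(+1)^1·(+1)^1 = +1.
|Ram(821066, 2052665)| = 2, even; anisotropic at {17, 31}.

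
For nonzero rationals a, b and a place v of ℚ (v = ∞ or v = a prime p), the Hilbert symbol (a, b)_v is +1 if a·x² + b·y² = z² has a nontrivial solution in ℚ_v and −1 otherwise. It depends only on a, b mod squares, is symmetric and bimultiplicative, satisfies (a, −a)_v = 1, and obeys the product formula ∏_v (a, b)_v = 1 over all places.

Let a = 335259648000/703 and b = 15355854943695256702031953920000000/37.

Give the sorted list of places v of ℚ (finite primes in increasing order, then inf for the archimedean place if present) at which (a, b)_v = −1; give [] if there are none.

(a, b) ≡ (7103815, 31158902533115) mod (ℚ^×)²; places V = {2, 3, 5, 7, 17, 19, 29, 31, 37, 41, 43, 47, ∞}.
(a,b)_41: α=0, u≡23; β=1, v≡27 (mod 41); (23|41)=+1, (27|41)=-1; sign (−1)^0·+1^1·-1^0 = +1.
(a,b)_37: α=-1, u≡5; β=-1, v≡26 (mod 37); (5|37)=-1, (26|37)=+1; sign (−1)^0·-1^-1·+1^-1 = -1.
(a,b)_29: α=0, u≡1; β=3, v≡12 (mod 29); (1|29)=+1, (12|29)=-1; sign (−1)^0·+1^3·-1^0 = +1.
(a,b)_2: α=14, β=22; u≡7, v≡3 (mod 8); ε(u)ε(v)=1·1, αω(v)=14·1, βω(u)=22·0; sum ≡ 1  ⇒  -1.
(a,b)_∞: sgn(7103815)=+, sgn(31158902533115)=+, so +1.
(a,b)_19: α=-1, u≡8; β=1, v≡4 (mod 19); (8|19)=-1, (4|19)=+1; sign (−1)^1·-1^1·+1^-1 = +1.
(a,b)_5: α=3, u≡3; β=7, v≡3 (mod 5); (3|5)=-1, (3|5)=-1; sign (−1)^0·-1^7·-1^3 = +1.
(a,b)_3: α=4, u≡1; β=4, v≡2 (mod 3); (1|3)=+1, (2|3)=-1; sign (−1)^0·+1^4·-1^4 = +1.
(a,b)_47: α=1, u≡39; β=3, v≡21 (mod 47); (39|47)=-1, (21|47)=+1; sign (−1)^1·-1^3·+1^1 = +1.
(a,b)_7: α=0, u≡6; β=1, v≡4 (mod 7); (6|7)=-1, (4|7)=+1; sign (−1)^0·-1^1·+1^0 = -1.
(a,b)_43: α=1, u≡34; β=3, v≡37 (mod 43); (34|43)=-1, (37|43)=-1; sign (−1)^1·-1^3·-1^1 = -1.
(a,b)_31: α=0, u≡16; β=1, v≡14 (mod 31); (16|31)=+1, (14|31)=+1; sign (−1)^0·+1^1·+1^0 = +1.
(a,b)_17: α=0, u≡2; β=1, v≡1 (mod 17); (2|17)=+1, (1|17)=+1; sign (−1)^0·+1^1·+1^0 = +1.
|Ram(7103815, 31158902533115)| = 4, even; anisotropic at {2, 7, 37, 43}.

[2, 7, 37, 43]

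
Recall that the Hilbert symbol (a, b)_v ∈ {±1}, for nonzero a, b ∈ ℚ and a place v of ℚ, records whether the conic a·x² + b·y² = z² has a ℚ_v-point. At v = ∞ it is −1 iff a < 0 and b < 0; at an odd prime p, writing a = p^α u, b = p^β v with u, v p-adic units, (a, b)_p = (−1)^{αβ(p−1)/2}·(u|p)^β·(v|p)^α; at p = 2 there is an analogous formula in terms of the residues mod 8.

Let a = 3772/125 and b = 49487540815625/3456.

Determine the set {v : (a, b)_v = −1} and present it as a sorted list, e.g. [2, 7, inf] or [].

(a, b) ≡ (4715, 32448630) mod (ℚ^×)²; places V = {2, 3, 5, 11, 23, 31, 37, 41, ∞}.
(a,b)_37: α=0, u≡21; β=1, v≡7 (mod 37); (21|37)=+1, (7|37)=+1; sign (−1)^0·+1^1·+1^0 = +1.
(a,b)_5: α=-3, u≡2; β=5, v≡1 (mod 5); (2|5)=-1, (1|5)=+1; sign (−1)^0·-1^5·+1^-3 = -1.
(a,b)_41: α=1, u≡5; β=1, v≡13 (mod 41); (5|41)=+1, (13|41)=-1; sign (−1)^0·+1^1·-1^1 = -1.
(a,b)_11: α=0, u≡8; β=4, v≡1 (mod 11); (8|11)=-1, (1|11)=+1; sign (−1)^0·-1^4·+1^0 = +1.
(a,b)_23: α=1, u≡21; β=1, v≡6 (mod 23); (21|23)=-1, (6|23)=+1; sign (−1)^1·-1^1·+1^1 = +1.
(a,b)_31: α=0, u≡21; β=1, v≡23 (mod 31); (21|31)=-1, (23|31)=-1; sign (−1)^0·-1^1·-1^0 = -1.
(a,b)_3: α=0, u≡2; β=-3, v≡1 (mod 3); (2|3)=-1, (1|3)=+1; sign (−1)^0·-1^-3·+1^0 = -1.
(a,b)_∞: sgn(4715)=+, sgn(32448630)=+, so +1.
(a,b)_2: α=2, β=-7; u≡3, v≡3 (mod 8); ε(u)ε(v)=1·1, αω(v)=2·1, βω(u)=-7·1; sum ≡ 0  ⇒  +1.
Ram(4715, 32448630) = {3, 5, 31, 41}; no ℚ_3-point on the conic.

[3, 5, 31, 41]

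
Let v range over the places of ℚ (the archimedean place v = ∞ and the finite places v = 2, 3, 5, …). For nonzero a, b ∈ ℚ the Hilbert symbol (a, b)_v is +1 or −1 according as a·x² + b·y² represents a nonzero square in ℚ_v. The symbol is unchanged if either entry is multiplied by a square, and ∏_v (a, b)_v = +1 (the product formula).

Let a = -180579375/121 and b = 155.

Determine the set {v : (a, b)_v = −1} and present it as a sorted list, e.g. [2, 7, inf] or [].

(a, b) ≡ (-3567, 155) mod (ℚ^×)²; places V = {2, 3, 5, 11, 29, 31, 41, ∞}.
(a,b)_5: α=4, u≡3; β=1, v≡1 (mod 5); (3|5)=-1, (1|5)=+1; sign (−1)^0·-1^1·+1^4 = -1.
(a,b)_29: α=1, u≡1; β=0, v≡10 (mod 29); (1|29)=+1, (10|29)=-1; sign (−1)^0·+1^0·-1^1 = -1.
(a,b)_∞: sgn(-3567)=−, sgn(155)=+, so +1.
(a,b)_2: α=0, β=0; u≡1, v≡3 (mod 8); ε(u)ε(v)=0·1, αω(v)=0·1, βω(u)=0·0; sum ≡ 0  ⇒  +1.
(a,b)_41: α=1, u≡16; β=0, v≡32 (mod 41); (16|41)=+1, (32|41)=+1; sign (−1)^0·+1^0·+1^1 = +1.
(a,b)_3: α=5, u≡2; β=0, v≡2 (mod 3); (2|3)=-1, (2|3)=-1; sign (−1)^0·-1^0·-1^5 = -1.
(a,b)_11: α=-2, u≡2; β=0, v≡1 (mod 11); (2|11)=-1, (1|11)=+1; sign (−1)^0·-1^0·+1^-2 = +1.
(a,b)_31: α=0, u≡22; β=1, v≡5 (mod 31); (22|31)=-1, (5|31)=+1; sign (−1)^0·-1^1·+1^0 = -1.
Ram(-3567, 155) = {3, 5, 29, 31}; no ℚ_3-point on the conic.

[3, 5, 29, 31]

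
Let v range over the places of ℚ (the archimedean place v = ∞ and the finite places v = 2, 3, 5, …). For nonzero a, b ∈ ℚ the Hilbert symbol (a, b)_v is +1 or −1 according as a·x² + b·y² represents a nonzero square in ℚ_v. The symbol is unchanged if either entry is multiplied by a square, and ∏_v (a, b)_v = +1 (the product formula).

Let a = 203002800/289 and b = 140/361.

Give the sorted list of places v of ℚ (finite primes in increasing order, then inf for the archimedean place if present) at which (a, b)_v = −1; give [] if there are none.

(a, b) ≡ (3003, 35) mod (ℚ^×)²; places V = {2, 3, 5, 7, 11, 13, 17, 19, ∞}.
(a,b)_7: α=1, u≡1; β=1, v≡5 (mod 7); (1|7)=+1, (5|7)=-1; sign (−1)^1·+1^1·-1^1 = +1.
(a,b)_19: α=0, u≡9; β=-2, v≡7 (mod 19); (9|19)=+1, (7|19)=+1; sign (−1)^0·+1^-2·+1^0 = +1.
(a,b)_3: α=1, u≡2; β=0, v≡2 (mod 3); (2|3)=-1, (2|3)=-1; sign (−1)^0·-1^0·-1^1 = -1.
(a,b)_5: α=2, u≡3; β=1, v≡3 (mod 5); (3|5)=-1, (3|5)=-1; sign (−1)^0·-1^1·-1^2 = -1.
(a,b)_13: α=3, u≡3; β=0, v≡1 (mod 13); (3|13)=+1, (1|13)=+1; sign (−1)^0·+1^0·+1^3 = +1.
(a,b)_17: α=-2, u≡3; β=0, v≡1 (mod 17); (3|17)=-1, (1|17)=+1; sign (−1)^0·-1^0·+1^-2 = +1.
(a,b)_2: α=4, β=2; u≡3, v≡3 (mod 8); ε(u)ε(v)=1·1, αω(v)=4·1, βω(u)=2·1; sum ≡ 1  ⇒  -1.
(a,b)_11: α=1, u≡4; β=0, v≡7 (mod 11); (4|11)=+1, (7|11)=-1; sign (−1)^0·+1^0·-1^1 = -1.
(a,b)_∞: sgn(3003)=+, sgn(35)=+, so +1.
(3003, 35 / ℚ) ramifies at {2, 3, 5, 11}: a division algebra.

[2, 3, 5, 11]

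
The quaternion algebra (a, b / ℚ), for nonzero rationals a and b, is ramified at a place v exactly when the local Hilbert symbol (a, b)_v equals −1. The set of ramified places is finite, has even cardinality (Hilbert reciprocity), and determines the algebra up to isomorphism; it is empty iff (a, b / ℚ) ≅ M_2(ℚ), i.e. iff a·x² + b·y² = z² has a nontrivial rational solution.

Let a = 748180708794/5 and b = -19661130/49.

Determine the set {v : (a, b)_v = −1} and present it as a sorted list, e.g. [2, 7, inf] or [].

Mod squares: a ≡ 930, b ≡ -26970. Check v ∈ {∞, 2, 3, 5, 7, 29, 31}.
v=2: v_2(a)=1, v_2(b)=1; units ≡ 1, 3 (mod 8); ε·ε+αω+βω = 0·1+1·1+1·0 ≡ 1  ⇒  (a,b)_2 = -1.
v=5: a=5^-1·(≡4), b=5^1·(≡1) mod 5; (4|5)=+1, (1|5)=+1; (−1)^{-1·1·2}·(+1)^1·(+1)^-1 = +1.
v=3: a=3^15·(≡1), b=3^7·(≡1) mod 3; (1|3)=+1, (1|3)=+1; (−1)^{15·7·1}·(+1)^7·(+1)^15 = -1.
v=∞: 930 > 0 and -26970 < 0  ⇒  (a,b)_∞ = +1.
v=7: a=7^0·(≡3), b=7^-2·(≡1) mod 7; (3|7)=-1, (1|7)=+1; (−1)^{0·-2·3}·(-1)^-2·(+1)^0 = +1.
v=29: a=29^2·(≡15), b=29^1·(≡17) mod 29; (15|29)=-1, (17|29)=-1; (−1)^{2·1·14}·(-1)^1·(-1)^2 = -1.
v=31: a=31^1·(≡17), b=31^1·(≡12) mod 31; (17|31)=-1, (12|31)=-1; (−1)^{1·1·15}·(-1)^1·(-1)^1 = -1.
|Ram(930, -26970)| = 4, even; anisotropic at {2, 3, 29, 31}.

[2, 3, 29, 31]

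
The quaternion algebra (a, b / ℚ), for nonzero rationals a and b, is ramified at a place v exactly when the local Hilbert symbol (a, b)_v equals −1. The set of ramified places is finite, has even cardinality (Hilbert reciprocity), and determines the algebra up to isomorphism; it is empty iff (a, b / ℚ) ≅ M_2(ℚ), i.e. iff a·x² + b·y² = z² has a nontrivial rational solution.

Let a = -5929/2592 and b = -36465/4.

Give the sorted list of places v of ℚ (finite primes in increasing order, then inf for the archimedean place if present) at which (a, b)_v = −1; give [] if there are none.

[2, 5, 13, inf]

Mod squares: a ≡ -2, b ≡ -36465. Check v ∈ {∞, 2, 3, 5, 7, 11, 13, 17}.
v=5: a=5^0·(≡3), b=5^1·(≡3) mod 5; (3|5)=-1, (3|5)=-1; (−1)^{0·1·2}·(-1)^1·(-1)^0 = -1.
v=17: a=17^0·(≡9), b=17^1·(≡12) mod 17; (9|17)=+1, (12|17)=-1; (−1)^{0·1·8}·(+1)^1·(-1)^0 = +1.
v=∞: -2 < 0 and -36465 < 0  ⇒  (a,b)_∞ = -1.
v=11: a=11^2·(≡4), b=11^1·(≡10) mod 11; (4|11)=+1, (10|11)=-1; (−1)^{2·1·5}·(+1)^1·(-1)^2 = +1.
v=7: a=7^2·(≡6), b=7^0·(≡3) mod 7; (6|7)=-1, (3|7)=-1; (−1)^{2·0·3}·(-1)^0·(-1)^2 = +1.
v=13: a=13^0·(≡5), b=13^1·(≡4) mod 13; (5|13)=-1, (4|13)=+1; (−1)^{0·1·6}·(-1)^1·(+1)^0 = -1.
v=3: a=3^-4·(≡1), b=3^1·(≡1) mod 3; (1|3)=+1, (1|3)=+1; (−1)^{-4·1·1}·(+1)^1·(+1)^-4 = +1.
v=2: v_2(a)=-5, v_2(b)=-2; units ≡ 7, 7 (mod 8); ε·ε+αω+βω = 1·1+-5·0+-2·0 ≡ 1  ⇒  (a,b)_2 = -1.
(-2, -36465 / ℚ) ramifies at {2, 5, 13, ∞}: a division algebra.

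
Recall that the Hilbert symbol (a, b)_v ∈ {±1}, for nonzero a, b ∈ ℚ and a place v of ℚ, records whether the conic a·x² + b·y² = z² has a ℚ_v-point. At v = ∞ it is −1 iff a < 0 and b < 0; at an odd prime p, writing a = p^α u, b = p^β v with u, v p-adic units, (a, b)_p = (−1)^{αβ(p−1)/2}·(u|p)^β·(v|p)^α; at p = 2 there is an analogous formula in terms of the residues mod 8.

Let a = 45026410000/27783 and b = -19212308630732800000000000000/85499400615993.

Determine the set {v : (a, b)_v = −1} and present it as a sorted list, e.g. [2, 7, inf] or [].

(a, b) ≡ (23023, -69069) mod (ℚ^×)²; places V = {2, 3, 5, 7, 11, 13, 23, 37, 47, ∞}.
(a,b)_∞: sgn(23023)=+, sgn(-69069)=−, so +1.
(a,b)_47: α=0, u≡11; β=-2, v≡37 (mod 47); (11|47)=-1, (37|47)=+1; sign (−1)^0·-1^-2·+1^0 = +1.
(a,b)_23: α=1, u≡1; β=3, v≡21 (mod 23); (1|23)=+1, (21|23)=-1; sign (−1)^1·+1^3·-1^1 = +1.
(a,b)_11: α=1, u≡4; β=1, v≡6 (mod 11); (4|11)=+1, (6|11)=-1; sign (−1)^1·+1^1·-1^1 = +1.
(a,b)_3: α=-4, u≡1; β=-11, v≡2 (mod 3); (1|3)=+1, (2|3)=-1; sign (−1)^0·+1^-11·-1^-4 = +1.
(a,b)_5: α=4, u≡2; β=14, v≡1 (mod 5); (2|5)=-1, (1|5)=+1; sign (−1)^0·-1^14·+1^4 = +1.
(a,b)_37: α=2, u≡10; β=2, v≡9 (mod 37); (10|37)=+1, (9|37)=+1; sign (−1)^0·+1^2·+1^2 = +1.
(a,b)_2: α=4, β=34; u≡7, v≡3 (mod 8); ε(u)ε(v)=1·1, αω(v)=4·1, βω(u)=34·0; sum ≡ 1  ⇒  -1.
(a,b)_13: α=1, u≡10; β=-1, v≡3 (mod 13); (10|13)=+1, (3|13)=+1; sign (−1)^0·+1^-1·+1^1 = +1.
(a,b)_7: α=-3, u≡3; β=-5, v≡5 (mod 7); (3|7)=-1, (5|7)=-1; sign (−1)^1·-1^-5·-1^-3 = -1.
(23023, -69069 / ℚ) ramifies at {2, 7}: a division algebra.

[2, 7]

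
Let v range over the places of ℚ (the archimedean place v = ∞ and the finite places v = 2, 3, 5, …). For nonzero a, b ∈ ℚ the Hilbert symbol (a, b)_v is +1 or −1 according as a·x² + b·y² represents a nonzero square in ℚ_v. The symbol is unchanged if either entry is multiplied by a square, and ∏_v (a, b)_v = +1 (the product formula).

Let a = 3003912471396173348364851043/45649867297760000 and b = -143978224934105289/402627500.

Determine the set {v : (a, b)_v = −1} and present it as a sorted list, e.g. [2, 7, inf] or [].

[13, 19]

Mod squares: a ≡ 17017, b ≡ -19019. Check v ∈ {∞, 2, 3, 5, 7, 11, 13, 17, 19, 47}.
v=∞: 17017 > 0 and -19019 < 0  ⇒  (a,b)_∞ = +1.
v=17: a=17^3·(≡4), b=17^2·(≡4) mod 17; (4|17)=+1, (4|17)=+1; (−1)^{3·2·8}·(+1)^2·(+1)^3 = +1.
v=47: a=47^6·(≡14), b=47^4·(≡6) mod 47; (14|47)=+1, (6|47)=+1; (−1)^{6·4·23}·(+1)^4·(+1)^6 = +1.
v=13: a=13^1·(≡4), b=13^1·(≡6) mod 13; (4|13)=+1, (6|13)=-1; (−1)^{1·1·6}·(+1)^1·(-1)^1 = -1.
v=2: v_2(a)=-8, v_2(b)=-2; units ≡ 1, 5 (mod 8); ε·ε+αω+βω = 0·0+-8·1+-2·0 ≡ 0  ⇒  (a,b)_2 = +1.
v=11: a=11^-11·(≡8), b=11^-5·(≡3) mod 11; (8|11)=-1, (3|11)=+1; (−1)^{-11·-5·5}·(-1)^-5·(+1)^-11 = +1.
v=19: a=19^4·(≡3), b=19^1·(≡16) mod 19; (3|19)=-1, (16|19)=+1; (−1)^{4·1·9}·(-1)^1·(+1)^4 = -1.
v=7: a=7^1·(≡2), b=7^1·(≡5) mod 7; (2|7)=+1, (5|7)=-1; (−1)^{1·1·3}·(+1)^1·(-1)^1 = +1.
v=5: a=5^-4·(≡3), b=5^-4·(≡4) mod 5; (3|5)=-1, (4|5)=+1; (−1)^{-4·-4·2}·(-1)^-4·(+1)^-4 = +1.
v=3: a=3^14·(≡1), b=3^10·(≡1) mod 3; (1|3)=+1, (1|3)=+1; (−1)^{14·10·1}·(+1)^10·(+1)^14 = +1.
(17017, -19019 / ℚ) ramifies at {13, 19}: a division algebra.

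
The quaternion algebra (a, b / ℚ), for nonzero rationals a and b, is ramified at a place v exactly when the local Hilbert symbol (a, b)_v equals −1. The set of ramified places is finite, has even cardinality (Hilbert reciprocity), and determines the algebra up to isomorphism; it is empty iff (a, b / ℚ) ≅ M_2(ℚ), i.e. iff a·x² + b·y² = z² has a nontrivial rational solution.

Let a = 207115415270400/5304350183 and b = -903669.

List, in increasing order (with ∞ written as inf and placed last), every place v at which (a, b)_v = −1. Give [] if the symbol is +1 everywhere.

[2, 13, 41, 47]

Mod squares: a ≡ 31350363, b ≡ -903669. Check v ∈ {∞, 2, 3, 5, 7, 11, 13, 17, 23, 29, 41, 43, 47}.
v=47: a=47^1·(≡5), b=47^1·(≡43) mod 47; (5|47)=-1, (43|47)=-1; (−1)^{1·1·23}·(-1)^1·(-1)^1 = -1.
v=2: v_2(a)=10, v_2(b)=0; units ≡ 3, 3 (mod 8); ε·ε+αω+βω = 1·1+10·1+0·1 ≡ 1  ⇒  (a,b)_2 = -1.
v=∞: 31350363 > 0 and -903669 < 0  ⇒  (a,b)_∞ = +1.
v=7: a=7^2·(≡1), b=7^0·(≡3) mod 7; (1|7)=+1, (3|7)=-1; (−1)^{2·0·3}·(+1)^0·(-1)^2 = +1.
v=17: a=17^-1·(≡15), b=17^1·(≡2) mod 17; (15|17)=+1, (2|17)=+1; (−1)^{-1·1·8}·(+1)^1·(+1)^-1 = +1.
v=41: a=41^1·(≡38), b=41^0·(≡12) mod 41; (38|41)=-1, (12|41)=-1; (−1)^{1·0·20}·(-1)^0·(-1)^1 = -1.
v=3: a=3^1·(≡2), b=3^1·(≡1) mod 3; (2|3)=-1, (1|3)=+1; (−1)^{1·1·1}·(-1)^1·(+1)^1 = +1.
v=11: a=11^-1·(≡6), b=11^0·(≡3) mod 11; (6|11)=-1, (3|11)=+1; (−1)^{-1·0·5}·(-1)^0·(+1)^-1 = +1.
v=43: a=43^-2·(≡35), b=43^0·(≡19) mod 43; (35|43)=+1, (19|43)=-1; (−1)^{-2·0·21}·(+1)^0·(-1)^-2 = +1.
v=13: a=13^4·(≡5), b=13^1·(≡11) mod 13; (5|13)=-1, (11|13)=-1; (−1)^{4·1·6}·(-1)^1·(-1)^4 = -1.
v=23: a=23^-2·(≡18), b=23^0·(≡1) mod 23; (18|23)=+1, (1|23)=+1; (−1)^{-2·0·11}·(+1)^0·(+1)^-2 = +1.
v=5: a=5^2·(≡2), b=5^0·(≡1) mod 5; (2|5)=-1, (1|5)=+1; (−1)^{2·0·2}·(-1)^0·(+1)^2 = +1.
v=29: a=29^-1·(≡3), b=29^1·(≡14) mod 29; (3|29)=-1, (14|29)=-1; (−1)^{-1·1·14}·(-1)^1·(-1)^-1 = +1.
Ram(31350363, -903669) = {2, 13, 41, 47}; no ℚ_2-point on the conic.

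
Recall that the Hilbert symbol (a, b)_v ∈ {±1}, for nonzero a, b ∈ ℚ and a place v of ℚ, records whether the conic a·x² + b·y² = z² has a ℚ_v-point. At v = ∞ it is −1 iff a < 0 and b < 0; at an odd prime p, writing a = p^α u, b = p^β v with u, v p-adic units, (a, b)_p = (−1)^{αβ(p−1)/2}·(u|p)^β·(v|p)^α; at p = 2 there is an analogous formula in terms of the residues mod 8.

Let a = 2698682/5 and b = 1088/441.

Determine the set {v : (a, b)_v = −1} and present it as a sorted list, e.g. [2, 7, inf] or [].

[5, 7, 23, 29]

Mod squares: a ≡ 46690, b ≡ 17. Check v ∈ {∞, 2, 3, 5, 7, 17, 23, 29}.
v=17: a=17^2·(≡1), b=17^1·(≡4) mod 17; (1|17)=+1, (4|17)=+1; (−1)^{2·1·8}·(+1)^1·(+1)^2 = +1.
v=29: a=29^1·(≡11), b=29^0·(≡17) mod 29; (11|29)=-1, (17|29)=-1; (−1)^{1·0·14}·(-1)^0·(-1)^1 = -1.
v=7: a=7^1·(≡3), b=7^-2·(≡5) mod 7; (3|7)=-1, (5|7)=-1; (−1)^{1·-2·3}·(-1)^-2·(-1)^1 = -1.
v=23: a=23^1·(≡16), b=23^0·(≡19) mod 23; (16|23)=+1, (19|23)=-1; (−1)^{1·0·11}·(+1)^0·(-1)^1 = -1.
v=3: a=3^0·(≡1), b=3^-2·(≡2) mod 3; (1|3)=+1, (2|3)=-1; (−1)^{0·-2·1}·(+1)^-2·(-1)^0 = +1.
v=5: a=5^-1·(≡2), b=5^0·(≡3) mod 5; (2|5)=-1, (3|5)=-1; (−1)^{-1·0·2}·(-1)^0·(-1)^-1 = -1.
v=∞: 46690 > 0 and 17 > 0  ⇒  (a,b)_∞ = +1.
v=2: v_2(a)=1, v_2(b)=6; units ≡ 1, 1 (mod 8); ε·ε+αω+βω = 0·0+1·0+6·0 ≡ 0  ⇒  (a,b)_2 = +1.
Ram(46690, 17) = {5, 7, 23, 29}; no ℚ_5-point on the conic.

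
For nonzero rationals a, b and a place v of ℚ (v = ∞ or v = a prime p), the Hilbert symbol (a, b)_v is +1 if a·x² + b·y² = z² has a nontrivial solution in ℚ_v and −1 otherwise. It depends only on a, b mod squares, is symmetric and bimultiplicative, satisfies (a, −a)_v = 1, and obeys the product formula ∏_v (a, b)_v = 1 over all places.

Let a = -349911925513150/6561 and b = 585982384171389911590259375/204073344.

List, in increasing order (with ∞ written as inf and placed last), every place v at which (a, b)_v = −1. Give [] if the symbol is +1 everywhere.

[2, 3, 13, 17]

(a, b) ≡ (-286, 5610) mod (ℚ^×)²; places V = {2, 3, 5, 7, 11, 13, 17, ∞}.
(a,b)_11: α=3, u≡7; β=7, v≡4 (mod 11); (7|11)=-1, (4|11)=+1; sign (−1)^1·-1^7·+1^3 = +1.
(a,b)_17: α=2, u≡11; β=3, v≡11 (mod 17); (11|17)=-1, (11|17)=-1; sign (−1)^0·-1^3·-1^2 = -1.
(a,b)_∞: sgn(-286)=−, sgn(5610)=+, so +1.
(a,b)_5: α=2, u≡4; β=5, v≡2 (mod 5); (4|5)=+1, (2|5)=-1; sign (−1)^0·+1^5·-1^2 = +1.
(a,b)_3: α=-8, u≡2; β=-13, v≡1 (mod 3); (2|3)=-1, (1|3)=+1; sign (−1)^0·-1^-13·+1^-8 = -1.
(a,b)_2: α=1, β=-7; u≡1, v≡5 (mod 8); ε(u)ε(v)=0·0, αω(v)=1·1, βω(u)=-7·0; sum ≡ 1  ⇒  -1.
(a,b)_7: α=2, u≡1; β=4, v≡5 (mod 7); (1|7)=+1, (5|7)=-1; sign (−1)^0·+1^4·-1^2 = +1.
(a,b)_13: α=5, u≡3; β=8, v≡2 (mod 13); (3|13)=+1, (2|13)=-1; sign (−1)^0·+1^8·-1^5 = -1.
|Ram(-286, 5610)| = 4, even; anisotropic at {2, 3, 13, 17}.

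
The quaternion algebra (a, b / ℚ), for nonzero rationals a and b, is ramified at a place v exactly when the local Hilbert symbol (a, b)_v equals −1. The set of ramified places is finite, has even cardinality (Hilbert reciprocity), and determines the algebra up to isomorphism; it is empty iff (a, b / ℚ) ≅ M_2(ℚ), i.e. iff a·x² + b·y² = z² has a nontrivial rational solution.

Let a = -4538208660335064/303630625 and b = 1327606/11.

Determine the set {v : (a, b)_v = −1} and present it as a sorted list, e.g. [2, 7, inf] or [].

[2, 11, 23, 31]

Mod squares: a ≡ -27094, b ≡ 298034. Check v ∈ {∞, 2, 3, 5, 7, 11, 13, 17, 19, 23, 31, 41, 53}.
v=∞: -27094 < 0 and 298034 > 0  ⇒  (a,b)_∞ = +1.
v=53: a=53^2·(≡4), b=53^0·(≡49) mod 53; (4|53)=+1, (49|53)=+1; (−1)^{2·0·26}·(+1)^0·(+1)^2 = +1.
v=31: a=31^1·(≡10), b=31^1·(≡7) mod 31; (10|31)=+1, (7|31)=+1; (−1)^{1·1·15}·(+1)^1·(+1)^1 = -1.
v=23: a=23^1·(≡1), b=23^1·(≡16) mod 23; (1|23)=+1, (16|23)=+1; (−1)^{1·1·11}·(+1)^1·(+1)^1 = -1.
v=5: a=5^-4·(≡4), b=5^0·(≡1) mod 5; (4|5)=+1, (1|5)=+1; (−1)^{-4·0·2}·(+1)^0·(+1)^-4 = +1.
v=19: a=19^1·(≡10), b=19^1·(≡1) mod 19; (10|19)=-1, (1|19)=+1; (−1)^{1·1·9}·(-1)^1·(+1)^1 = +1.
v=3: a=3^6·(≡2), b=3^0·(≡2) mod 3; (2|3)=-1, (2|3)=-1; (−1)^{6·0·1}·(-1)^0·(-1)^6 = +1.
v=11: a=11^2·(≡6), b=11^-1·(≡5) mod 11; (6|11)=-1, (5|11)=+1; (−1)^{2·-1·5}·(-1)^-1·(+1)^2 = -1.
v=7: a=7^0·(≡5), b=7^2·(≡1) mod 7; (5|7)=-1, (1|7)=+1; (−1)^{0·2·3}·(-1)^2·(+1)^0 = +1.
v=41: a=41^-2·(≡22), b=41^0·(≡21) mod 41; (22|41)=-1, (21|41)=+1; (−1)^{-2·0·20}·(-1)^0·(+1)^-2 = +1.
v=2: v_2(a)=3, v_2(b)=1; units ≡ 5, 1 (mod 8); ε·ε+αω+βω = 0·0+3·0+1·1 ≡ 1  ⇒  (a,b)_2 = -1.
v=13: a=13^2·(≡6), b=13^0·(≡3) mod 13; (6|13)=-1, (3|13)=+1; (−1)^{2·0·6}·(-1)^0·(+1)^2 = +1.
v=17: a=17^-2·(≡15), b=17^0·(≡10) mod 17; (15|17)=+1, (10|17)=-1; (−1)^{-2·0·8}·(+1)^0·(-1)^-2 = +1.
(-27094, 298034 / ℚ) ramifies at {2, 11, 23, 31}: a division algebra.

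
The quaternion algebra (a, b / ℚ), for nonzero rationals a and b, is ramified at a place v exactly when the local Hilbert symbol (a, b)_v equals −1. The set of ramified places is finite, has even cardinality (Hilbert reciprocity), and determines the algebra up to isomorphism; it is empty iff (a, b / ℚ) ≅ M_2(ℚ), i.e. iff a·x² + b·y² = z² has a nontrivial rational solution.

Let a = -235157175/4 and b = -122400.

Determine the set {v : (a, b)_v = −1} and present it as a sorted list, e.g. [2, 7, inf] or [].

[3, 11, 17, inf]

(a, b) ≡ (-12903, -34) mod (ℚ^×)²; places V = {2, 3, 5, 11, 17, 23, ∞}.
(a,b)_3: α=7, u≡1; β=2, v≡2 (mod 3); (1|3)=+1, (2|3)=-1; sign (−1)^0·+1^2·-1^7 = -1.
(a,b)_2: α=-2, β=5; u≡1, v≡7 (mod 8); ε(u)ε(v)=0·1, αω(v)=-2·0, βω(u)=5·0; sum ≡ 0  ⇒  +1.
(a,b)_11: α=1, u≡9; β=0, v≡8 (mod 11); (9|11)=+1, (8|11)=-1; sign (−1)^0·+1^0·-1^1 = -1.
(a,b)_17: α=1, u≡10; β=1, v≡8 (mod 17); (10|17)=-1, (8|17)=+1; sign (−1)^0·-1^1·+1^1 = -1.
(a,b)_∞: sgn(-12903)=−, sgn(-34)=−, so -1.
(a,b)_23: α=1, u≡20; β=0, v≡6 (mod 23); (20|23)=-1, (6|23)=+1; sign (−1)^0·-1^0·+1^1 = +1.
(a,b)_5: α=2, u≡2; β=2, v≡4 (mod 5); (2|5)=-1, (4|5)=+1; sign (−1)^0·-1^2·+1^2 = +1.
|Ram(-12903, -34)| = 4, even; anisotropic at {3, 11, 17, ∞}.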